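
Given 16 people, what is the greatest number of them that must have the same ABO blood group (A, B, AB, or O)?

There are 4 ABO blood groups, which serve as the pigeonholes.
If each of the 4 ABO blood groups held at most 3, the total would be at most 4 × 3 = 12 < 16, a contradiction.
So at least one holds ⌈16/4⌉ = 4.

4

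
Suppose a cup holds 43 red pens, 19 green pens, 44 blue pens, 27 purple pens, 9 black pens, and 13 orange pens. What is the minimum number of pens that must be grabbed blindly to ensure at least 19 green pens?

The worst case draws every non-green pen first: 43 + 44 + 27 + 9 + 13 = 136.
The next 19 draws are then forced to be green, giving 136 + 19 = 155.

155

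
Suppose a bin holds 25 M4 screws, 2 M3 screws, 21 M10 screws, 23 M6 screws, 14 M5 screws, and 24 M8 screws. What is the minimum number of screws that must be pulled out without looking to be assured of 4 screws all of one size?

18

In the worst case we take at most 3 of each size, but all 2 M3 (fewer than 3), giving 3 + 2 + 3 + 3 + 3 + 3 = 17.
One more screw then forces some size to 4, so 17 + 1 = 18.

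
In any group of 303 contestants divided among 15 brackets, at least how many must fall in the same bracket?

The 303 contestants fall into 15 brackets.
If each of the 15 brackets held at most 20, the total would be at most 15 × 20 = 300 < 303, a contradiction.
So at least one holds ⌈303/15⌉ = 21.

21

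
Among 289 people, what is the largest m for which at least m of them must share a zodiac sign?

There are 12 zodiac signs, which serve as the pigeonholes.
If each of the 12 zodiac signs held at most 24, the total would be at most 12 × 24 = 288 < 289, a contradiction.
So at least one holds ⌈289/12⌉ = 25.

25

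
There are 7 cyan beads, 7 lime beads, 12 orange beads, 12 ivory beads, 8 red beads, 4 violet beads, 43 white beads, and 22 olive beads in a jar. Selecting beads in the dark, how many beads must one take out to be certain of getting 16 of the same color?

Treat the 8 colors as pigeonholes.
In the worst case we take at most 15 of each color, but all 7 cyan, all 7 lime, all 12 orange, all 12 ivory, all 8 red, and all 4 violet (fewer than 15), giving 7 + 7 + 12 + 12 + 8 + 4 + 15 + 15 = 80.
One more bead then forces some color to 16, so 80 + 1 = 81.

81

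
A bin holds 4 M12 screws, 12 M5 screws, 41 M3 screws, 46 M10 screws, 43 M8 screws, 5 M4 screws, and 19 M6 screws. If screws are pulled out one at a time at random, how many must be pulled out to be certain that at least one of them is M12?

The worst case draws every non-M12 screw first: 12 + 41 + 46 + 43 + 5 + 19 = 166.
The next draw is then forced to be M12, giving 166 + 1 = 167.

167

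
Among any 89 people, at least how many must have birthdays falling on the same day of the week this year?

If each of the 7 days of the week held at most 12, the total would be at most 7 × 12 = 84 < 89, a contradiction.
So at least one holds ⌈89/7⌉ = 13.

13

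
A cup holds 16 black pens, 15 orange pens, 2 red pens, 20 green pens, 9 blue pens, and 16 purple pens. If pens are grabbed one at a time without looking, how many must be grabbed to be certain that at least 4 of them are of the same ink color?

Treat the 6 ink colors as pigeonholes.
In the worst case we take at most 3 of each ink color, but all 2 red (fewer than 3), giving 3 + 3 + 2 + 3 + 3 + 3 = 17.
One more pen then forces some ink color to 4, so 17 + 1 = 18.

18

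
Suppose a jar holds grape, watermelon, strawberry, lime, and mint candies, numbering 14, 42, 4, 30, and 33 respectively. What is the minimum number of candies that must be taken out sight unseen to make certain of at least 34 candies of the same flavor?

115

Treat the 5 flavors as pigeonholes.
In the worst case we take at most 33 of each flavor, but all 14 grape, all 4 strawberry, and all 30 lime (fewer than 33), giving 14 + 33 + 4 + 30 + 33 = 114.
One more candy then forces some flavor to 34, so 114 + 1 = 115.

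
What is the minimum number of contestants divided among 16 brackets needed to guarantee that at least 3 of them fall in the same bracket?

33

There are 16 brackets acting as pigeonholes.
With 16 × 2 = 32 contestants we could place exactly 2 in each, with no class reaching 3.
One more forces some class to hold 3, so 32 + 1 = 33.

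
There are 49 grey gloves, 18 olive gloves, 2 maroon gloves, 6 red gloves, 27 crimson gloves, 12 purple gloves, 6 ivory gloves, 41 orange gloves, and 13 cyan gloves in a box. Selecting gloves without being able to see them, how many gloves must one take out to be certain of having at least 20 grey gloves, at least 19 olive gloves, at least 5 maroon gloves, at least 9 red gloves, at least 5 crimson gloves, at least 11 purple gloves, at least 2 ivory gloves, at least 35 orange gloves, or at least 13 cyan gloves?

The worst case stops just short of every target: 19 grey, 18 olive, all 2 maroon, all 6 red, 4 crimson, 10 purple, 1 ivory, 34 orange, 12 cyan — 19 + 18 + 2 + 6 + 4 + 10 + 1 + 34 + 12 = 106 gloves.
One more glove must push some color to its target, so 106 + 1 = 107.

107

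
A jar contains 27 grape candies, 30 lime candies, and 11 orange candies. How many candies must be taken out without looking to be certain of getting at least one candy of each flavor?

The hardest flavor to obtain is orange: we could draw every other candy first — 68 − 11 = 57 candies — without a single orange one.
The next draw must be orange, so 57 + 1 = 58.

58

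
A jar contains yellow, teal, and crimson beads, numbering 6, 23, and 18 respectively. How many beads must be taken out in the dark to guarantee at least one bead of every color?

42

The hardest color to obtain is yellow: we could draw every other bead first — 47 − 6 = 41 beads — without a single yellow one.
The next draw must be yellow, so 41 + 1 = 42.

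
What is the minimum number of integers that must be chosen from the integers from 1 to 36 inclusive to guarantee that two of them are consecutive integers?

19

Partition {1, …, 36} into 18 pairs: {1,2}, {3,4}, …, {35,36}.
Choosing 18 integers — say the 18 even numbers 2, 4, …, 36 — takes one from each pair and avoids the property.
Choosing 19 forces two into the same pair by pigeonhole, and those are consecutive. So 19.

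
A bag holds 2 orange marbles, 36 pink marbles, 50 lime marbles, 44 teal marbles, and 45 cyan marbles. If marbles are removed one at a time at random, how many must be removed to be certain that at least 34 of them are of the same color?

135

In the worst case we take at most 33 of each color, but all 2 orange (fewer than 33), giving 2 + 33 + 33 + 33 + 33 = 134.
One more marble then forces some color to 34, so 134 + 1 = 135.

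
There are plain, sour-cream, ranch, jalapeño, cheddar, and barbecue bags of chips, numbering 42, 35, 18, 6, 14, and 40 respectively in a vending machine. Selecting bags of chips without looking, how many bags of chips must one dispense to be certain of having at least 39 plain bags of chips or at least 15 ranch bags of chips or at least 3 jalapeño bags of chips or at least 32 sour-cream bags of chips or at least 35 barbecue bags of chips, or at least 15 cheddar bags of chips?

The worst case stops just short of every target: 38 plain, 31 sour-cream, 14 ranch, 2 jalapeño, 14 cheddar, 34 barbecue — 38 + 31 + 14 + 2 + 14 + 34 = 133 bags of chips.
One more bag of chips must push some flavor to its target, so 133 + 1 = 134.

134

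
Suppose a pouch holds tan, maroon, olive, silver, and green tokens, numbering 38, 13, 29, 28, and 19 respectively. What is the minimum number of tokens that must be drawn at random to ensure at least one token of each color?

The hardest color to obtain is maroon: we could draw every other token first — 127 − 13 = 114 tokens — without a single maroon one.
The next draw must be maroon, so 114 + 1 = 115.

115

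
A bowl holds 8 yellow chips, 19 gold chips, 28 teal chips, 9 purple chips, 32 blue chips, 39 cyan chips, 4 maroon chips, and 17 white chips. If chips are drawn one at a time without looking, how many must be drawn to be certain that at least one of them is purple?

148

The worst case draws every non-purple chip first: 8 + 19 + 28 + 32 + 39 + 4 + 17 = 147.
The next draw is then forced to be purple, giving 147 + 1 = 148.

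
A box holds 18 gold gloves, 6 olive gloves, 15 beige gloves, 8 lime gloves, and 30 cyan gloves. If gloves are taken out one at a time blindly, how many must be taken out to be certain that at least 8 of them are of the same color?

35

Treat the 5 colors as pigeonholes.
In the worst case we take at most 7 of each color, but all 6 olive (fewer than 7), giving 7 + 6 + 7 + 7 + 7 = 34.
One more glove then forces some color to 8, so 34 + 1 = 35.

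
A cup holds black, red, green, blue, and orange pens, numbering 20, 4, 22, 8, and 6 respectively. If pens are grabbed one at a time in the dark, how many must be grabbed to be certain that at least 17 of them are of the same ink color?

51

Treat the 5 ink colors as pigeonholes.
In the worst case we take at most 16 of each ink color, but all 4 red, all 8 blue, and all 6 orange (fewer than 16), giving 16 + 4 + 16 + 8 + 6 = 50.
One more pen then forces some ink color to 17, so 50 + 1 = 51.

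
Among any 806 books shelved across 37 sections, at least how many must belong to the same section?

The 806 books fall into 37 sections.
If each of the 37 sections held at most 21, the total would be at most 37 × 21 = 777 < 806, a contradiction.
So at least one holds ⌈806/37⌉ = 22.

22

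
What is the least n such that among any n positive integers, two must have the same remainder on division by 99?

Two integers differ by a multiple of 99 exactly when they share a remainder mod 99.
There are 99 residue classes mod 99, so 99 integers can all lie in distinct classes.
One more integer must repeat a residue, giving a difference divisible by 99. So n = 99 + 1 = 100.

100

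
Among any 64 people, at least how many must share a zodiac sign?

6

There are 12 zodiac signs, which serve as the pigeonholes.
If each of the 12 zodiac signs held at most 5, the total would be at most 12 × 5 = 60 < 64, a contradiction.
So at least one holds ⌈64/12⌉ = 6.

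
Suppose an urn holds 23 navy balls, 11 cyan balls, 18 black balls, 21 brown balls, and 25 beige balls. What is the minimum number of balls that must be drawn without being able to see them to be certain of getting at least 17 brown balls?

The worst case draws every non-brown ball first: 23 + 11 + 18 + 25 = 77.
The next 17 draws are then forced to be brown, giving 77 + 17 = 94.

94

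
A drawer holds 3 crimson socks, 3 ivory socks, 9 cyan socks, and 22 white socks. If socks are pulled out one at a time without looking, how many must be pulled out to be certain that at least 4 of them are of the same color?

13

Treat the 4 colors as pigeonholes.
The worst case takes 3 socks of each color without reaching 4 of any: 4 × 3 = 12.
The next sock must bring some color to 4, so 12 + 1 = 13.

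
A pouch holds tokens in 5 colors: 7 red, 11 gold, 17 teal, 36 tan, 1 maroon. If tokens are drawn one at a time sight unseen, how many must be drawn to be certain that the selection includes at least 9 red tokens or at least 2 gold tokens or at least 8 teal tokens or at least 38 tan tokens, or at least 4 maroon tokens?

53

The worst case stops just short of every target: all 7 red, 1 gold, 7 teal, all 36 tan, all 1 maroon — 7 + 1 + 7 + 36 + 1 = 52 tokens.
One more token must push some color to its target, so 52 + 1 = 53.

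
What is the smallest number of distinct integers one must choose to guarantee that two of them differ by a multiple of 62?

63

Two integers differ by a multiple of 62 exactly when they share a remainder mod 62.
There are 62 residue classes mod 62, so 62 integers can all lie in distinct classes.
One more integer must repeat a residue, giving a difference divisible by 62. So n = 62 + 1 = 63.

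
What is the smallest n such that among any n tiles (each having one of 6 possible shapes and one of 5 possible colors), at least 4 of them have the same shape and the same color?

91

There are 6 × 5 = 30 (shape, color) combinations acting as pigeonholes.
With 30 × 3 = 90 tiles we could place exactly 3 in each, with no (shape, color) pair reaching 4.
One more forces some (shape, color) pair to hold 4, so 90 + 1 = 91.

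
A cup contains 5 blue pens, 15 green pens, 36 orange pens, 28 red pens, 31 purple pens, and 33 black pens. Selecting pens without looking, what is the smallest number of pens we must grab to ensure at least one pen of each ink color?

The hardest ink color to obtain is blue: we could draw every other pen first — 148 − 5 = 143 pens — without a single blue one.
The next draw must be blue, so 143 + 1 = 144.

144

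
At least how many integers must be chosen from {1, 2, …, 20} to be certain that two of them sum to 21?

Partition {1, …, 20} into 10 pairs: {1,20}, {2,19}, …, {10,11}.
Choosing 10 integers — say the integers 1 through 10 — takes one from each pair and avoids the property.
Choosing 11 forces two into the same pair by pigeonhole, and those sum to 21. So 11.

11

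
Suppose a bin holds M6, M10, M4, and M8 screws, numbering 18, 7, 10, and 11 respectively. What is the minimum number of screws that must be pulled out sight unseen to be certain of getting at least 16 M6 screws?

44

The worst case draws every non-M6 screw first: 7 + 10 + 11 = 28.
The next 16 draws are then forced to be M6, giving 28 + 16 = 44.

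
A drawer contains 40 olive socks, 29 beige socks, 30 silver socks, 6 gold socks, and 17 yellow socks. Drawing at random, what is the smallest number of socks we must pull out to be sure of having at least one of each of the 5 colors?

117

The hardest color to obtain is gold: we could draw every other sock first — 122 − 6 = 116 socks — without a single gold one.
The next draw must be gold, so 116 + 1 = 117.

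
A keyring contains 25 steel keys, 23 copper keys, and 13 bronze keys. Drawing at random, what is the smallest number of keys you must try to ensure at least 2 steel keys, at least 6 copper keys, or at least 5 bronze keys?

11

The worst case stops just short of every target: 1 steel, 5 copper, 4 bronze — 1 + 5 + 4 = 10 keys.
One more key must push some type to its target, so 10 + 1 = 11.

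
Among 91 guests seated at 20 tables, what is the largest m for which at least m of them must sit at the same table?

If each of the 20 tables held at most 4, the total would be at most 20 × 4 = 80 < 91, a contradiction.
So at least one holds ⌈91/20⌉ = 5.

5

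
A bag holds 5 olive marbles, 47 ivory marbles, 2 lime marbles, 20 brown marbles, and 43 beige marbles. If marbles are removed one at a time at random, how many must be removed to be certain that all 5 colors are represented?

The hardest color to obtain is lime: we could draw every other marble first — 117 − 2 = 115 marbles — without a single lime one.
The next draw must be lime, so 115 + 1 = 116.

116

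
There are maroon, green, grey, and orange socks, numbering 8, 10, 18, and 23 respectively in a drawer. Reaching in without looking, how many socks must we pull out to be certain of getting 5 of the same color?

17

The worst case takes 4 socks of each color without reaching 5 of any: 4 × 4 = 16.
The next sock must bring some color to 5, so 16 + 1 = 17.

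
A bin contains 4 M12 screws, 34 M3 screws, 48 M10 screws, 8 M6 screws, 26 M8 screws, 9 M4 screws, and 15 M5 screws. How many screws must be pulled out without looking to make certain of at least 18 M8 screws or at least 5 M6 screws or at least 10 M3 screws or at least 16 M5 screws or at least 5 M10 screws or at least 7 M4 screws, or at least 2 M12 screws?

The worst case stops just short of every target: 1 M12, 9 M3, 4 M10, 4 M6, 17 M8, 6 M4, 15 M5 — 1 + 9 + 4 + 4 + 17 + 6 + 15 = 56 screws.
One more screw must push some size to its target, so 56 + 1 = 57.

57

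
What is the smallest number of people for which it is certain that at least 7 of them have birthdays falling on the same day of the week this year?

43

There are 7 days of the week acting as pigeonholes.
With 7 × 6 = 42 people we could place exactly 6 in each, with no class reaching 7.
One more forces some class to hold 7, so 42 + 1 = 43.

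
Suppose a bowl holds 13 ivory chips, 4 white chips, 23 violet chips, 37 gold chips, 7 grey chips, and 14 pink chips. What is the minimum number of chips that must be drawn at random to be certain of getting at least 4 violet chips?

The worst case draws every non-violet chip first: 13 + 4 + 37 + 7 + 14 = 75.
The next 4 draws are then forced to be violet, giving 75 + 4 = 79.

79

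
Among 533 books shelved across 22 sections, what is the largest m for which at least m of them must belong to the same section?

If each of the 22 sections held at most 24, the total would be at most 22 × 24 = 528 < 533, a contradiction.
So at least one holds ⌈533/22⌉ = 25.

25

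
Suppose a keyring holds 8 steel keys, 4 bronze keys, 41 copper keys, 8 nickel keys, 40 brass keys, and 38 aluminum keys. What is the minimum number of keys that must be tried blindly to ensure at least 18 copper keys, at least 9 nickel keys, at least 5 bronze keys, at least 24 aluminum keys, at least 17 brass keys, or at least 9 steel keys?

Each of the 6 types has its own threshold; avoid all of them simultaneously.
The worst case stops just short of every target: 8 steel, 4 bronze, 17 copper, 8 nickel, 16 brass, 23 aluminum — 8 + 4 + 17 + 8 + 16 + 23 = 76 keys.
One more key must push some type to its target, so 76 + 1 = 77.

77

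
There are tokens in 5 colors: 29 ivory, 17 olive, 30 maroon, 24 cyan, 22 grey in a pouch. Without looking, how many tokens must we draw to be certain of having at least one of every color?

106

The hardest color to obtain is olive: we could draw every other token first — 122 − 17 = 105 tokens — without a single olive one.
The next draw must be olive, so 105 + 1 = 106.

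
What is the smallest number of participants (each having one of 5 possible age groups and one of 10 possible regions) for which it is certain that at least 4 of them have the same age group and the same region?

151

There are 5 × 10 = 50 (age group, region) combinations acting as pigeonholes.
With 50 × 3 = 150 participants we could place exactly 3 in each, with no (age group, region) pair reaching 4.
One more forces some (age group, region) pair to hold 4, so 150 + 1 = 151.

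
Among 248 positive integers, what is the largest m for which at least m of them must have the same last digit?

There are 10 possible last digits, which serve as the pigeonholes.
If each of the 10 possible last digits held at most 24, the total would be at most 10 × 24 = 240 < 248, a contradiction.
So at least one holds ⌈248/10⌉ = 25.

25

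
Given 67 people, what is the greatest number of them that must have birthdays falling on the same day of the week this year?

There are 7 days of the week, which serve as the pigeonholes.
If each of the 7 days of the week held at most 9, the total would be at most 7 × 9 = 63 < 67, a contradiction.
So at least one holds ⌈67/7⌉ = 10.

10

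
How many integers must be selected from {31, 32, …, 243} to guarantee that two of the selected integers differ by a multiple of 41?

Use the pigeonhole principle on residue classes: group the integers by remainder mod 41; there are 41 residue classes, each nonempty in this range.
Choosing one from each class (41 integers) avoids any shared remainder.
One more choice must repeat a class, so two differ by a multiple of 41. Hence 41 + 1 = 42.

42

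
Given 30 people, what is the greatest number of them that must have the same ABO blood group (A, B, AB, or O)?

8

There are 4 ABO blood groups, which serve as the pigeonholes.
If each of the 4 ABO blood groups held at most 7, the total would be at most 4 × 7 = 28 < 30, a contradiction.
So at least one holds ⌈30/4⌉ = 8.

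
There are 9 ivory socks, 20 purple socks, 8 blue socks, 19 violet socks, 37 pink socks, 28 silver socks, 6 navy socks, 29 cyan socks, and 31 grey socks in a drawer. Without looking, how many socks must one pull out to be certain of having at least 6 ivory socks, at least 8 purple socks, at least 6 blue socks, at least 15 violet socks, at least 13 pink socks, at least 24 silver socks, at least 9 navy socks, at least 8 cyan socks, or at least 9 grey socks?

88

Each of the 9 colors has its own threshold; avoid all of them simultaneously.
The worst case stops just short of every target: 5 ivory, 7 purple, 5 blue, 14 violet, 12 pink, 23 silver, all 6 navy, 7 cyan, 8 grey — 5 + 7 + 5 + 14 + 12 + 23 + 6 + 7 + 8 = 87 socks.
One more sock must push some color to its target, so 87 + 1 = 88.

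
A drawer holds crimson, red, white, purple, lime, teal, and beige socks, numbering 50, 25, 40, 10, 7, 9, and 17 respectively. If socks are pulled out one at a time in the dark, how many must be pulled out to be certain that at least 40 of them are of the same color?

Treat the 7 colors as pigeonholes.
In the worst case we take at most 39 of each color, but all 25 red, all 10 purple, all 7 lime, all 9 teal, and all 17 beige (fewer than 39), giving 39 + 25 + 39 + 10 + 7 + 9 + 17 = 146.
One more sock then forces some color to 40, so 146 + 1 = 147.

147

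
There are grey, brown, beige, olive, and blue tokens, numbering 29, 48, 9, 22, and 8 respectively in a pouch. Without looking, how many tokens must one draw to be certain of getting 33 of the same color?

Treat the 5 colors as pigeonholes.
In the worst case we take at most 32 of each color, but all 29 grey, all 9 beige, all 22 olive, and all 8 blue (fewer than 32), giving 29 + 32 + 9 + 22 + 8 = 100.
One more token then forces some color to 33, so 100 + 1 = 101.

101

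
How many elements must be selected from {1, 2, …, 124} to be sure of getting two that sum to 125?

63

Partition {1, …, 124} into 62 pairs: {1,124}, {2,123}, …, {62,63}.
Choosing 62 integers — say the integers 1 through 62 — takes one from each pair and avoids the property.
Choosing 63 forces two into the same pair by pigeonhole, and those sum to 125. So 63.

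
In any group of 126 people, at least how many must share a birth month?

11

The 126 people fall into 12 months of the year.
If each of the 12 months of the year held at most 10, the total would be at most 12 × 10 = 120 < 126, a contradiction.
So at least one holds ⌈126/12⌉ = 11.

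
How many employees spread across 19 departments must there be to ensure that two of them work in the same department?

There are 19 departments acting as pigeonholes.
With 19 employees we could place one in each, avoiding any repeat.
One more forces some class to hold 2, so 19 + 1 = 20.

20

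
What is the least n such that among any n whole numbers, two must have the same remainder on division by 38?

Two integers differ by a multiple of 38 exactly when they share a remainder mod 38.
There are 38 residue classes mod 38, so 38 integers can all lie in distinct classes.
One more integer must repeat a residue, giving a difference divisible by 38. So n = 38 + 1 = 39.

39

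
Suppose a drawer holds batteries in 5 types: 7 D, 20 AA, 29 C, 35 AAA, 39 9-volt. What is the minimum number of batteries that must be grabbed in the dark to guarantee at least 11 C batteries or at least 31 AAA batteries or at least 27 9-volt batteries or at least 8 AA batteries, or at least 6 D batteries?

79

The worst case stops just short of every target: 5 D, 7 AA, 10 C, 30 AAA, 26 9-volt — 5 + 7 + 10 + 30 + 26 = 78 batteries.
One more battery must push some type to its target, so 78 + 1 = 79.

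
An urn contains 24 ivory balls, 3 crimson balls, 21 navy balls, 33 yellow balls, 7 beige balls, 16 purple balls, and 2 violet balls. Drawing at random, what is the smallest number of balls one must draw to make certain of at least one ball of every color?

105

The hardest color to obtain is violet: we could draw every other ball first — 106 − 2 = 104 balls — without a single violet one.
The next draw must be violet, so 104 + 1 = 105.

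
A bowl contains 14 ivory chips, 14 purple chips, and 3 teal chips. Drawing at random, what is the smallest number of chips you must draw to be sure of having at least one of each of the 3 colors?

The hardest color to obtain is teal: we could draw every other chip first — 31 − 3 = 28 chips — without a single teal one.
The next draw must be teal, so 28 + 1 = 29.

29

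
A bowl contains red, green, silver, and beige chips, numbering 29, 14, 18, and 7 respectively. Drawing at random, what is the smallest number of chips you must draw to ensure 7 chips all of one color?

The worst case takes 6 chips of each color without reaching 7 of any: 4 × 6 = 24.
The next chip must bring some color to 7, so 24 + 1 = 25.

25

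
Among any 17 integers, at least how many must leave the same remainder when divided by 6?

3

If each of the 6 residue classes modulo 6 held at most 2, the total would be at most 6 × 2 = 12 < 17, a contradiction.
So at least one holds ⌈17/6⌉ = 3.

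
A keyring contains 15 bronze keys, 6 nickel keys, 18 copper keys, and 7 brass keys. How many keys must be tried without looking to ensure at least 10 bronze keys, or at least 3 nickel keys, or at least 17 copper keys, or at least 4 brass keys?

31

Each of the 4 types has its own threshold; avoid all of them simultaneously.
The worst case stops just short of every target: 9 bronze, 2 nickel, 16 copper, 3 brass — 9 + 2 + 16 + 3 = 30 keys.
One more key must push some type to its target, so 30 + 1 = 31.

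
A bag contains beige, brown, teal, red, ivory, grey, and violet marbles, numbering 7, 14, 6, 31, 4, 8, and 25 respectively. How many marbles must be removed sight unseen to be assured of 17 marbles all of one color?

In the worst case we take at most 16 of each color, but all 7 beige, all 14 brown, all 6 teal, all 4 ivory, and all 8 grey (fewer than 16), giving 7 + 14 + 6 + 16 + 4 + 8 + 16 = 71.
One more marble then forces some color to 17, so 71 + 1 = 72.

72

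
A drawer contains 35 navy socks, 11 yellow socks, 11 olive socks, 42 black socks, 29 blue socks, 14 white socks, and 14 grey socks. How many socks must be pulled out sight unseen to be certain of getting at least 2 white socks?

144

The worst case draws every non-white sock first: 35 + 11 + 11 + 42 + 29 + 14 = 142.
The next 2 draws are then forced to be white, giving 142 + 2 = 144.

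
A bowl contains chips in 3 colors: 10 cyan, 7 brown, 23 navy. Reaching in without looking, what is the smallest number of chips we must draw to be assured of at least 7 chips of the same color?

19

Treat the 3 colors as pigeonholes.
The worst case takes 6 chips of each color without reaching 7 of any: 3 × 6 = 18.
The next chip must bring some color to 7, so 18 + 1 = 19.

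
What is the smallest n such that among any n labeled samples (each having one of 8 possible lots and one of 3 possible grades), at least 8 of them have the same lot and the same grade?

There are 8 × 3 = 24 (lot, grade) combinations acting as pigeonholes.
With 24 × 7 = 168 labeled samples we could place exactly 7 in each, with no (lot, grade) pair reaching 8.
One more forces some (lot, grade) pair to hold 8, so 168 + 1 = 169.

169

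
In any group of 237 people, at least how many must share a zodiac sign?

20

There are 12 zodiac signs, which serve as the pigeonholes.
If each of the 12 zodiac signs held at most 19, the total would be at most 12 × 19 = 228 < 237, a contradiction.
So at least one holds ⌈237/12⌉ = 20.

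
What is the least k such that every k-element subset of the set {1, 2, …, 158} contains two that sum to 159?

80

Partition {1, …, 158} into 79 pairs: {1,158}, {2,157}, …, {79,80}.
Choosing 79 integers — say the integers 1 through 79 — takes one from each pair and avoids the property.
Choosing 80 forces two into the same pair by pigeonhole, and those sum to 159. So 80.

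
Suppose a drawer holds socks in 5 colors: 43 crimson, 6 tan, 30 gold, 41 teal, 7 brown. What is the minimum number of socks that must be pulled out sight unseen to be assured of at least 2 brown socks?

The worst case draws every non-brown sock first: 43 + 6 + 30 + 41 = 120.
The next 2 draws are then forced to be brown, giving 120 + 2 = 122.

122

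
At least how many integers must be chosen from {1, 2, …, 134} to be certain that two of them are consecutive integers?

68

Partition {1, …, 134} into 67 pairs: {1,2}, {3,4}, …, {133,134}.
Choosing 67 integers — say the 67 even numbers 2, 4, …, 134 — takes one from each pair and avoids the property.
Choosing 68 forces two into the same pair by pigeonhole, and those are consecutive. So 68.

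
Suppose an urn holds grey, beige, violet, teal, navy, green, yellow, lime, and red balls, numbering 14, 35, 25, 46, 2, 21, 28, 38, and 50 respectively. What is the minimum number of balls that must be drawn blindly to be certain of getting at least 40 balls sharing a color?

242

Treat the 9 colors as pigeonholes.
In the worst case we take at most 39 of each color, but all 14 grey, all 35 beige, all 25 violet, all 2 navy, all 21 green, all 28 yellow, and all 38 lime (fewer than 39), giving 14 + 35 + 25 + 39 + 2 + 21 + 28 + 38 + 39 = 241.
One more ball then forces some color to 40, so 241 + 1 = 242.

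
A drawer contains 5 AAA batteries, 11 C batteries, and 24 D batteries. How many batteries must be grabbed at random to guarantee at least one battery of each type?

36

The hardest type to obtain is AAA: we could draw every other battery first — 40 − 5 = 35 batteries — without a single AAA one.
The next draw must be AAA, so 35 + 1 = 36.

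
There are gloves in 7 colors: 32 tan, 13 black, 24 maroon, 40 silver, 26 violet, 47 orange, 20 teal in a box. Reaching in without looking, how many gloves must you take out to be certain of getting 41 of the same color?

196

Treat the 7 colors as pigeonholes.
In the worst case we take at most 40 of each color, but all 32 tan, all 13 black, all 24 maroon, all 26 violet, and all 20 teal (fewer than 40), giving 32 + 13 + 24 + 40 + 26 + 40 + 20 = 195.
One more glove then forces some color to 41, so 195 + 1 = 196.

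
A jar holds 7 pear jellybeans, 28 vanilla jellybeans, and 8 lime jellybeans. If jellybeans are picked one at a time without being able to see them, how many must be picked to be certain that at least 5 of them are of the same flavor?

The worst case takes 4 jellybeans of each flavor without reaching 5 of any: 3 × 4 = 12.
The next jellybean must bring some flavor to 5, so 12 + 1 = 13.

13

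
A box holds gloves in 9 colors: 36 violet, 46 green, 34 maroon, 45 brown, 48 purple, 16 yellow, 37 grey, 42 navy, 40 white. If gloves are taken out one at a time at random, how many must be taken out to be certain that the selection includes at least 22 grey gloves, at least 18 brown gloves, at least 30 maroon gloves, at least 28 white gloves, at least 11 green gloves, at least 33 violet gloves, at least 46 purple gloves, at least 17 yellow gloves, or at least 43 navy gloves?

The worst case stops just short of every target: 32 violet, 10 green, 29 maroon, 17 brown, 45 purple, 16 yellow, 21 grey, 42 navy, 27 white — 32 + 10 + 29 + 17 + 45 + 16 + 21 + 42 + 27 = 239 gloves.
One more glove must push some color to its target, so 239 + 1 = 240.

240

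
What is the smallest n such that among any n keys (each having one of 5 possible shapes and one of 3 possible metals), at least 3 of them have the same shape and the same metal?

31

There are 5 × 3 = 15 (shape, metal) combinations acting as pigeonholes.
With 15 × 2 = 30 keys we could place exactly 2 in each, with no (shape, metal) pair reaching 3.
One more forces some (shape, metal) pair to hold 3, so 30 + 1 = 31.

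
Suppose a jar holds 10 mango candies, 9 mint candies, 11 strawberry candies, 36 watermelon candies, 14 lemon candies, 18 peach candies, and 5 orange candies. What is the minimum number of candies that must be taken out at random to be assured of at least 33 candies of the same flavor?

100

In the worst case we take at most 32 of each flavor, but all 10 mango, all 9 mint, all 11 strawberry, all 14 lemon, all 18 peach, and all 5 orange (fewer than 32), giving 10 + 9 + 11 + 32 + 14 + 18 + 5 = 99.
One more candy then forces some flavor to 33, so 99 + 1 = 100.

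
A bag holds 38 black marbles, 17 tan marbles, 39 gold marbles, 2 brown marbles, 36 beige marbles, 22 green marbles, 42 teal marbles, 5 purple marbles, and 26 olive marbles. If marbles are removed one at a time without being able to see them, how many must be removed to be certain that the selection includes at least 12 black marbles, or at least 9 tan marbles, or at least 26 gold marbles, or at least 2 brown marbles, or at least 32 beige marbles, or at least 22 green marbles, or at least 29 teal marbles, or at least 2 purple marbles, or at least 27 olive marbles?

153

Each of the 9 colors has its own threshold; avoid all of them simultaneously.
The worst case stops just short of every target: 11 black, 8 tan, 25 gold, 1 brown, 31 beige, 21 green, 28 teal, 1 purple, 26 olive — 11 + 8 + 25 + 1 + 31 + 21 + 28 + 1 + 26 = 152 marbles.
One more marble must push some color to its target, so 152 + 1 = 153.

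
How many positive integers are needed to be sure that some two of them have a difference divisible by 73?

Two integers differ by a multiple of 73 exactly when they share a remainder mod 73.
There are 73 residue classes mod 73, so 73 integers can all lie in distinct classes.
One more integer must repeat a residue, giving a difference divisible by 73. So n = 73 + 1 = 74.

74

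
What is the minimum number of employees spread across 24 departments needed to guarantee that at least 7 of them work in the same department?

145

There are 24 departments acting as pigeonholes.
With 24 × 6 = 144 employees we could place exactly 6 in each, with no class reaching 7.
One more forces some class to hold 7, so 144 + 1 = 145.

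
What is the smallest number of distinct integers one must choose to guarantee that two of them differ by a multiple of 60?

Two integers differ by a multiple of 60 exactly when they share a remainder mod 60.
There are 60 residue classes mod 60, so 60 integers can all lie in distinct classes.
One more integer must repeat a residue, giving a difference divisible by 60. So n = 60 + 1 = 61.

61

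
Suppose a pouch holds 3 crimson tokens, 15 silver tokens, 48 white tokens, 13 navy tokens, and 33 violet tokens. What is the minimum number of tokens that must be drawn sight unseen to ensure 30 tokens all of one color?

In the worst case we take at most 29 of each color, but all 3 crimson, all 15 silver, and all 13 navy (fewer than 29), giving 3 + 15 + 29 + 13 + 29 = 89.
One more token then forces some color to 30, so 89 + 1 = 90.

90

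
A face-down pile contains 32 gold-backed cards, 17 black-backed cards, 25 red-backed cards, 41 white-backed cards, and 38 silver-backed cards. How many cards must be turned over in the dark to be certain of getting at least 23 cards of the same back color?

In the worst case we take at most 22 of each back color, but all 17 black-backed (fewer than 22), giving 22 + 17 + 22 + 22 + 22 = 105.
One more card then forces some back color to 23, so 105 + 1 = 106.

106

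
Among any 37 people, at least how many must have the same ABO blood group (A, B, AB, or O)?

If each of the 4 ABO blood groups held at most 9, the total would be at most 4 × 9 = 36 < 37, a contradiction.
So at least one holds ⌈37/4⌉ = 10.

10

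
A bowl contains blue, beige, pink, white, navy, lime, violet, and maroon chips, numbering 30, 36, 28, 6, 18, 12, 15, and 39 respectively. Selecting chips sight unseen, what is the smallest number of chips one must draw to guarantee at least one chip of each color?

The hardest color to obtain is white: we could draw every other chip first — 184 − 6 = 178 chips — without a single white one.
The next draw must be white, so 178 + 1 = 179.

179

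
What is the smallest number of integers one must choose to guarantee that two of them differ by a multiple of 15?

Use the pigeonhole principle on residue classes: two integers differ by a multiple of 15 exactly when they share a remainder mod 15.
There are 15 residue classes mod 15, so 15 integers can all lie in distinct classes.
One more integer must repeat a residue, giving a difference divisible by 15. So n = 15 + 1 = 16.

16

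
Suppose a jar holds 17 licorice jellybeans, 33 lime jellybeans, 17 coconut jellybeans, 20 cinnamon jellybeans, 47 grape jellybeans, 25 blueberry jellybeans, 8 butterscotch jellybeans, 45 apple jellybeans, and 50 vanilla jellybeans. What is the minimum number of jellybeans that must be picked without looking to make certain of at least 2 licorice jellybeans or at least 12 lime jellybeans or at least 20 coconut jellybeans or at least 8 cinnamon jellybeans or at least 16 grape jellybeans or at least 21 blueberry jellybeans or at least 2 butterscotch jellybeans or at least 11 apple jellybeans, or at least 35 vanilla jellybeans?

Each of the 9 flavors has its own threshold; avoid all of them simultaneously.
The worst case stops just short of every target: 1 licorice, 11 lime, all 17 coconut, 7 cinnamon, 15 grape, 20 blueberry, 1 butterscotch, 10 apple, 34 vanilla — 1 + 11 + 17 + 7 + 15 + 20 + 1 + 10 + 34 = 116 jellybeans.
One more jellybean must push some flavor to its target, so 116 + 1 = 117.

117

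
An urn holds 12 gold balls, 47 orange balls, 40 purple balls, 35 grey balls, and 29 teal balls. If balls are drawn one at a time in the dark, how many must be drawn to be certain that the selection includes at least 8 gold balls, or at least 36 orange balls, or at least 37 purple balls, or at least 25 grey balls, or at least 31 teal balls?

Each of the 5 colors has its own threshold; avoid all of them simultaneously.
The worst case stops just short of every target: 7 gold, 35 orange, 36 purple, 24 grey, all 29 teal — 7 + 35 + 36 + 24 + 29 = 131 balls.
One more ball must push some color to its target, so 131 + 1 = 132.

132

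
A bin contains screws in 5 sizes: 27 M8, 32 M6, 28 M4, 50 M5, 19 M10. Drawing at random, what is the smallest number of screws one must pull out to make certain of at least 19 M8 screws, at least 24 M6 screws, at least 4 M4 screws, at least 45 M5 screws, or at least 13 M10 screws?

101

The worst case stops just short of every target: 18 M8, 23 M6, 3 M4, 44 M5, 12 M10 — 18 + 23 + 3 + 44 + 12 = 100 screws.
One more screw must push some size to its target, so 100 + 1 = 101.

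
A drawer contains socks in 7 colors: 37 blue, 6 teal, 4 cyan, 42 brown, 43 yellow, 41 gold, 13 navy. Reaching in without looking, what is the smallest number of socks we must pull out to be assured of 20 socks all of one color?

In the worst case we take at most 19 of each color, but all 6 teal, all 4 cyan, and all 13 navy (fewer than 19), giving 19 + 6 + 4 + 19 + 19 + 19 + 13 = 99.
One more sock then forces some color to 20, so 99 + 1 = 100.

100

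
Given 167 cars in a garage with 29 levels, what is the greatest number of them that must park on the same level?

6

The 167 cars fall into 29 levels.
If each of the 29 levels held at most 5, the total would be at most 29 × 5 = 145 < 167, a contradiction.
So at least one holds ⌈167/29⌉ = 6.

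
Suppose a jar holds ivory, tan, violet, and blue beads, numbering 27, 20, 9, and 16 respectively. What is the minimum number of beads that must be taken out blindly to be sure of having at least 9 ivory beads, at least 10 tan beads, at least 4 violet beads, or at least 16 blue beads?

36

The worst case stops just short of every target: 8 ivory, 9 tan, 3 violet, 15 blue — 8 + 9 + 3 + 15 = 35 beads.
One more bead must push some color to its target, so 35 + 1 = 36.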